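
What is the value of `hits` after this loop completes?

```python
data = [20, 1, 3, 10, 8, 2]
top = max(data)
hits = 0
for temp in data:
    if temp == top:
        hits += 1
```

Let's trace through this code step by step.

Initialize: data = [20, 1, 3, 10, 8, 2]
Initialize: top = 20
Initialize: hits = 0
Entering loop: for temp in data:
After iteration 1: temp = 20, hits = 1
After iteration 2: temp = 1, hits = 1
After iteration 3: temp = 3, hits = 1
After iteration 4: temp = 10, hits = 1
After iteration 5: temp = 8, hits = 1
After iteration 6: temp = 2, hits = 1
Loop ends.

Final answer: 1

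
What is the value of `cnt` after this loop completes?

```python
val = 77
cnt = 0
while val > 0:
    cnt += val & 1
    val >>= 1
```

Let's trace through this code step by step.

Initialize: val = 77
Initialize: cnt = 0
Entering loop: while val > 0:
After iteration 1: val = 38, cnt = 1
After iteration 2: val = 19, cnt = 1
After iteration 3: val = 9, cnt = 2
After iteration 4: val = 4, cnt = 3
After iteration 5: val = 2, cnt = 3
After iteration 6: val = 1, cnt = 3
After iteration 7: val = 0, cnt = 4
Loop ends.

Final answer: 4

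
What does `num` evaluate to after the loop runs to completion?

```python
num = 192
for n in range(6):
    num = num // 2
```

Let's trace through this code step by step.

Initialize: num = 192
Entering loop: for n in range(6):
After iteration 1: n = 0, num = 96
After iteration 2: n = 1, num = 48
After iteration 3: n = 2, num = 24
After iteration 4: n = 3, num = 12
After iteration 5: n = 4, num = 6
After iteration 6: n = 5, num = 3
Loop ends.

Final answer: 3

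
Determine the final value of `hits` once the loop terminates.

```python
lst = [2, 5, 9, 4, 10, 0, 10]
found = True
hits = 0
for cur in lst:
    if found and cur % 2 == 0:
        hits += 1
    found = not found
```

Let's trace through this code step by step.

Initialize: lst = [2, 5, 9, 4, 10, 0, 10]
Initialize: found = True
Initialize: hits = 0
Entering loop: for cur in lst:
After iteration 1: cur = 2, found = False, hits = 1
After iteration 2: cur = 5, found = True, hits = 1
After iteration 3: cur = 9, found = False, hits = 1
After iteration 4: cur = 4, found = True, hits = 1
After iteration 5: cur = 10, found = False, hits = 2
After iteration 6: cur = 0, found = True, hits = 2
After iteration 7: cur = 10, found = False, hits = 3
Loop ends.

Final answer: 3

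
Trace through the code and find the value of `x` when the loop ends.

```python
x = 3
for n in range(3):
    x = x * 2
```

Let's trace through this code step by step.

Initialize: x = 3
Entering loop: for n in range(3):
After iteration 1: n = 0, x = 6
After iteration 2: n = 1, x = 12
After iteration 3: n = 2, x = 24
Loop ends.

Final answer: 24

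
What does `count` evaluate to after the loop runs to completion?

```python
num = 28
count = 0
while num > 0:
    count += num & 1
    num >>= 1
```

Let's trace through this code step by step.

Initialize: num = 28
Initialize: count = 0
Entering loop: while num > 0:
After iteration 1: num = 14, count = 0
After iteration 2: num = 7, count = 0
After iteration 3: num = 3, count = 1
After iteration 4: num = 1, count = 2
After iteration 5: num = 0, count = 3
Loop ends.

Final answer: 3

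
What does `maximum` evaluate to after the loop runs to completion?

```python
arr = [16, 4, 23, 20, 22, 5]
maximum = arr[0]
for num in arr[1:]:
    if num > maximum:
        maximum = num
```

Let's trace through this code step by step.

Initialize: arr = [16, 4, 23, 20, 22, 5]
Initialize: maximum = 16
Entering loop: for num in arr[1:]:
After iteration 1: num = 4, maximum = 16
After iteration 2: num = 23, maximum = 23
After iteration 3: num = 20, maximum = 23
After iteration 4: num = 22, maximum = 23
After iteration 5: num = 5, maximum = 23
Loop ends.

Final answer: 23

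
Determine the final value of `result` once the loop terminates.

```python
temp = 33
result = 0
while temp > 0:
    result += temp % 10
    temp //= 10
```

Let's trace through this code step by step.

Initialize: temp = 33
Initialize: result = 0
Entering loop: while temp > 0:
After iteration 1: temp = 3, result = 3
After iteration 2: temp = 0, result = 6
Loop ends.

Final answer: 6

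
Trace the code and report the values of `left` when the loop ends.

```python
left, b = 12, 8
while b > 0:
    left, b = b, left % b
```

Let's trace through this code step by step.

Initialize: left = 12
Initialize: b = 8
Entering loop: while b > 0:
After iteration 1: left = 8, b = 4
After iteration 2: left = 4, b = 0
Loop ends.

Final answer: 4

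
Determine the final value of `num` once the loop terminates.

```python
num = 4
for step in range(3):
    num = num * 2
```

Let's trace through this code step by step.

Initialize: num = 4
Entering loop: for step in range(3):
After iteration 1: step = 0, num = 8
After iteration 2: step = 1, num = 16
After iteration 3: step = 2, num = 32
Loop ends.

Final answer: 32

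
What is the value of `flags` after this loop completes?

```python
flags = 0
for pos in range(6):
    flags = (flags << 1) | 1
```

Let's trace through this code step by step.

Initialize: flags = 0
Entering loop: for pos in range(6):
After iteration 1: pos = 0, flags = 1
After iteration 2: pos = 1, flags = 3
After iteration 3: pos = 2, flags = 7
After iteration 4: pos = 3, flags = 15
After iteration 5: pos = 4, flags = 31
After iteration 6: pos = 5, flags = 63
Loop ends.

Final answer: 63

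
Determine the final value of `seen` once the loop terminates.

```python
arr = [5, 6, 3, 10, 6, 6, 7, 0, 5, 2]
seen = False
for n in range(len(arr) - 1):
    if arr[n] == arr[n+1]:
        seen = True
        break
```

Let's trace through this code step by step.

Initialize: arr = [5, 6, 3, 10, 6, 6, 7, 0, 5, 2]
Initialize: seen = False
Entering loop: for n in range(len(arr) - 1):
After iteration 1: n = 0, seen = False
After iteration 2: n = 1, seen = False
After iteration 3: n = 2, seen = False
After iteration 4: n = 3, seen = False
After iteration 5: n = 4, seen = True
Loop ends.

Final answer: True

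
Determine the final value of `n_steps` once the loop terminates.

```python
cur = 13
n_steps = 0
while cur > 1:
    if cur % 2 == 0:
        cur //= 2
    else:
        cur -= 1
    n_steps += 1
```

Let's trace through this code step by step.

Initialize: cur = 13
Initialize: n_steps = 0
Entering loop: while cur > 1:
After iteration 1: cur = 12, n_steps = 1
After iteration 2: cur = 6, n_steps = 2
After iteration 3: cur = 3, n_steps = 3
After iteration 4: cur = 2, n_steps = 4
After iteration 5: cur = 1, n_steps = 5
Loop ends.

Final answer: 5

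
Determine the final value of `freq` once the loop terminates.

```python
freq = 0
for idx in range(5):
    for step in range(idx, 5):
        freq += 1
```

Let's trace through this code step by step.

Initialize: freq = 0
Entering loop: for idx in range(5):
After iteration 1: idx = 0, freq = 5
After iteration 2: idx = 1, freq = 9
After iteration 3: idx = 2, freq = 12
After iteration 4: idx = 3, freq = 14
After iteration 5: idx = 4, freq = 15
Loop ends.

Final answer: 15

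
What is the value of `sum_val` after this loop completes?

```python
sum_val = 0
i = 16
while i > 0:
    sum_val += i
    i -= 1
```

Let's trace through this code step by step.

Initialize: sum_val = 0
Initialize: i = 16
Entering loop: while i > 0:
After iteration 1: sum_val = 16, i = 15
After iteration 2: sum_val = 31, i = 14
After iteration 3: sum_val = 45, i = 13
After iteration 4: sum_val = 58, i = 12
After iteration 5: sum_val = 70, i = 11
After iteration 6: sum_val = 81, i = 10
After iteration 7: sum_val = 91, i = 9
After iteration 8: sum_val = 100, i = 8
After iteration 9: sum_val = 108, i = 7
After iteration 10: sum_val = 115, i = 6
After iteration 11: sum_val = 121, i = 5
After iteration 12: sum_val = 126, i = 4
After iteration 13: sum_val = 130, i = 3
After iteration 14: sum_val = 133, i = 2
After iteration 15: sum_val = 135, i = 1
After iteration 16: sum_val = 136, i = 0
Loop ends.

Final answer: 136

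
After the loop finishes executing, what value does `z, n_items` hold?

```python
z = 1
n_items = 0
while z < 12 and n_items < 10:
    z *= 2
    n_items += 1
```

Let's trace through this code step by step.

Initialize: z = 1
Initialize: n_items = 0
Entering loop: while z < 12 and n_items < 10:
After iteration 1: z = 2, n_items = 1
After iteration 2: z = 4, n_items = 2
After iteration 3: z = 8, n_items = 3
After iteration 4: z = 16, n_items = 4
Loop ends.

Final answer: 16, 4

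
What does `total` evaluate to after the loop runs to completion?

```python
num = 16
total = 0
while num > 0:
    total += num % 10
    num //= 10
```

Let's trace through this code step by step.

Initialize: num = 16
Initialize: total = 0
Entering loop: while num > 0:
After iteration 1: num = 1, total = 6
After iteration 2: num = 0, total = 7
Loop ends.

Final answer: 7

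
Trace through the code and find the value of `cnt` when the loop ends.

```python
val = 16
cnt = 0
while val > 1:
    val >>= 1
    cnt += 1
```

Let's trace through this code step by step.

Initialize: val = 16
Initialize: cnt = 0
Entering loop: while val > 1:
After iteration 1: val = 8, cnt = 1
After iteration 2: val = 4, cnt = 2
After iteration 3: val = 2, cnt = 3
After iteration 4: val = 1, cnt = 4
Loop ends.

Final answer: 4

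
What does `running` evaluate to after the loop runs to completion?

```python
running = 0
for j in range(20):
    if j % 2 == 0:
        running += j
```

Let's trace through this code step by step.

Initialize: running = 0
Entering loop: for j in range(20):
After iteration 1: j = 0, running = 0
After iteration 2: j = 1, running = 0
After iteration 3: j = 2, running = 2
After iteration 4: j = 3, running = 2
After iteration 5: j = 4, running = 6
After iteration 6: j = 5, running = 6
After iteration 7: j = 6, running = 12
After iteration 8: j = 7, running = 12
After iteration 9: j = 8, running = 20
After iteration 10: j = 9, running = 20
After iteration 11: j = 10, running = 30
After iteration 12: j = 11, running = 30
After iteration 13: j = 12, running = 42
After iteration 14: j = 13, running = 42
After iteration 15: j = 14, running = 56
After iteration 16: j = 15, running = 56
After iteration 17: j = 16, running = 72
After iteration 18: j = 17, running = 72
After iteration 19: j = 18, running = 90
After iteration 20: j = 19, running = 90
Loop ends.

Final answer: 90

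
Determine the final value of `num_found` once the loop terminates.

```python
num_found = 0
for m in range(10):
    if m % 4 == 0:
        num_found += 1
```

Let's trace through this code step by step.

Initialize: num_found = 0
Entering loop: for m in range(10):
After iteration 1: m = 0, num_found = 1
After iteration 2: m = 1, num_found = 1
After iteration 3: m = 2, num_found = 1
After iteration 4: m = 3, num_found = 1
After iteration 5: m = 4, num_found = 2
After iteration 6: m = 5, num_found = 2
After iteration 7: m = 6, num_found = 2
After iteration 8: m = 7, num_found = 2
After iteration 9: m = 8, num_found = 3
After iteration 10: m = 9, num_found = 3
Loop ends.

Final answer: 3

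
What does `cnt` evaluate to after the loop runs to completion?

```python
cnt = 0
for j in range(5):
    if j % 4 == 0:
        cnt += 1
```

Let's trace through this code step by step.

Initialize: cnt = 0
Entering loop: for j in range(5):
After iteration 1: j = 0, cnt = 1
After iteration 2: j = 1, cnt = 1
After iteration 3: j = 2, cnt = 1
After iteration 4: j = 3, cnt = 1
After iteration 5: j = 4, cnt = 2
Loop ends.

Final answer: 2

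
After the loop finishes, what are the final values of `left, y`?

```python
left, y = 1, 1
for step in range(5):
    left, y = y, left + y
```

Let's trace through this code step by step.

Initialize: left = 1
Initialize: y = 1
Entering loop: for step in range(5):
After iteration 1: step = 0, left = 1, y = 2
After iteration 2: step = 1, left = 2, y = 3
After iteration 3: step = 2, left = 3, y = 5
After iteration 4: step = 3, left = 5, y = 8
After iteration 5: step = 4, left = 8, y = 13
Loop ends.

Final answer: 8, 13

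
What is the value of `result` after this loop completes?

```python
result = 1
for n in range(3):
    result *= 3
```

Let's trace through this code step by step.

Initialize: result = 1
Entering loop: for n in range(3):
After iteration 1: n = 0, result = 3
After iteration 2: n = 1, result = 9
After iteration 3: n = 2, result = 27
Loop ends.

Final answer: 27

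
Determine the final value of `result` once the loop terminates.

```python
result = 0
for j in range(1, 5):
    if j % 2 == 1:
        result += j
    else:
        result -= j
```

Let's trace through this code step by step.

Initialize: result = 0
Entering loop: for j in range(1, 5):
After iteration 1: j = 1, result = 1
After iteration 2: j = 2, result = -1
After iteration 3: j = 3, result = 2
After iteration 4: j = 4, result = -2
Loop ends.

Final answer: -2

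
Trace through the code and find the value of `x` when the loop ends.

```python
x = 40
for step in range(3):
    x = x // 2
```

Let's trace through this code step by step.

Initialize: x = 40
Entering loop: for step in range(3):
After iteration 1: step = 0, x = 20
After iteration 2: step = 1, x = 10
After iteration 3: step = 2, x = 5
Loop ends.

Final answer: 5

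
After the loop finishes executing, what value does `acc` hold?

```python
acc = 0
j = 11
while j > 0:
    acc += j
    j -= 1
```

Let's trace through this code step by step.

Initialize: acc = 0
Initialize: j = 11
Entering loop: while j > 0:
After iteration 1: acc = 11, j = 10
After iteration 2: acc = 21, j = 9
After iteration 3: acc = 30, j = 8
After iteration 4: acc = 38, j = 7
After iteration 5: acc = 45, j = 6
After iteration 6: acc = 51, j = 5
After iteration 7: acc = 56, j = 4
After iteration 8: acc = 60, j = 3
After iteration 9: acc = 63, j = 2
After iteration 10: acc = 65, j = 1
After iteration 11: acc = 66, j = 0
Loop ends.

Final answer: 66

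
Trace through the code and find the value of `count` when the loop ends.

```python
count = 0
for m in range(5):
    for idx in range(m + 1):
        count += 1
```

Let's trace through this code step by step.

Initialize: count = 0
Entering loop: for m in range(5):
After iteration 1: m = 0, count = 1, idx = 0
After iteration 2: m = 1, count = 3, idx = 1
After iteration 3: m = 2, count = 6, idx = 2
After iteration 4: m = 3, count = 10, idx = 3
After iteration 5: m = 4, count = 15, idx = 4
Loop ends.

Final answer: 15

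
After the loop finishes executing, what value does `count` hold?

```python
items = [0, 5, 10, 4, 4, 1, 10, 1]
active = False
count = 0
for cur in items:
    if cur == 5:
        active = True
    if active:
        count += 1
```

Let's trace through this code step by step.

Initialize: items = [0, 5, 10, 4, 4, 1, 10, 1]
Initialize: active = False
Initialize: count = 0
Entering loop: for cur in items:
After iteration 1: cur = 0, active = False, count = 0
After iteration 2: cur = 5, active = True, count = 1
After iteration 3: cur = 10, active = True, count = 2
After iteration 4: cur = 4, active = True, count = 3
After iteration 5: cur = 4, active = True, count = 4
After iteration 6: cur = 1, active = True, count = 5
After iteration 7: cur = 10, active = True, count = 6
After iteration 8: cur = 1, active = True, count = 7
Loop ends.

Final answer: 7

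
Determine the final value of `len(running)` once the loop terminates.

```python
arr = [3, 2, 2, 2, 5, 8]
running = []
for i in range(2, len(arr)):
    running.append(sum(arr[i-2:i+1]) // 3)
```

Let's trace through this code step by step.

Initialize: arr = [3, 2, 2, 2, 5, 8]
Initialize: running = []
Entering loop: for i in range(2, len(arr)):
After iteration 1: i = 2, running = [2]
After iteration 2: i = 3, running = [2, 2]
After iteration 3: i = 4, running = [2, 2, 3]
After iteration 4: i = 5, running = [2, 2, 3, 5]
Loop ends.
len(running) = 4

Final answer: 4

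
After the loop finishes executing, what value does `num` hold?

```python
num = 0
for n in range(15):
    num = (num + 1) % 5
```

Let's trace through this code step by step.

Initialize: num = 0
Entering loop: for n in range(15):
After iteration 1: n = 0, num = 1
After iteration 2: n = 1, num = 2
After iteration 3: n = 2, num = 3
After iteration 4: n = 3, num = 4
After iteration 5: n = 4, num = 0
After iteration 6: n = 5, num = 1
After iteration 7: n = 6, num = 2
After iteration 8: n = 7, num = 3
After iteration 9: n = 8, num = 4
After iteration 10: n = 9, num = 0
After iteration 11: n = 10, num = 1
After iteration 12: n = 11, num = 2
After iteration 13: n = 12, num = 3
After iteration 14: n = 13, num = 4
After iteration 15: n = 14, num = 0
Loop ends.

Final answer: 0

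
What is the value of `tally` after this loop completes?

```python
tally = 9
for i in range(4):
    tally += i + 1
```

Let's trace through this code step by step.

Initialize: tally = 9
Entering loop: for i in range(4):
After iteration 1: i = 0, tally = 10
After iteration 2: i = 1, tally = 12
After iteration 3: i = 2, tally = 15
After iteration 4: i = 3, tally = 19
Loop ends.

Final answer: 19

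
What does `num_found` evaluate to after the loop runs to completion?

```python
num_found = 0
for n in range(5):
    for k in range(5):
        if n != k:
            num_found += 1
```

Let's trace through this code step by step.

Initialize: num_found = 0
Entering loop: for n in range(5):
After iteration 1: n = 0, num_found = 4
After iteration 2: n = 1, num_found = 8
After iteration 3: n = 2, num_found = 12
After iteration 4: n = 3, num_found = 16
After iteration 5: n = 4, num_found = 20
Loop ends.

Final answer: 20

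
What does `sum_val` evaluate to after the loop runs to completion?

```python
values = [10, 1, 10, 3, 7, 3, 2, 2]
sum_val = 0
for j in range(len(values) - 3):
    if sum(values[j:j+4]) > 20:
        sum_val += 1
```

Let's trace through this code step by step.

Initialize: values = [10, 1, 10, 3, 7, 3, 2, 2]
Initialize: sum_val = 0
Entering loop: for j in range(len(values) - 3):
After iteration 1: j = 0, sum_val = 1
After iteration 2: j = 1, sum_val = 2
After iteration 3: j = 2, sum_val = 3
After iteration 4: j = 3, sum_val = 3
After iteration 5: j = 4, sum_val = 3
Loop ends.

Final answer: 3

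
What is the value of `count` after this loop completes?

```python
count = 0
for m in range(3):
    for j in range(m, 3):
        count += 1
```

Let's trace through this code step by step.

Initialize: count = 0
Entering loop: for m in range(3):
After iteration 1: m = 0, count = 3
After iteration 2: m = 1, count = 5
After iteration 3: m = 2, count = 6
Loop ends.

Final answer: 6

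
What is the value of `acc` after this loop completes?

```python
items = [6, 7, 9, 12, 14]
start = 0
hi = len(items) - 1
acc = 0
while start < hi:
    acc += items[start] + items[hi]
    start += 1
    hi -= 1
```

Let's trace through this code step by step.

Initialize: items = [6, 7, 9, 12, 14]
Initialize: start = 0
Initialize: hi = 4
Initialize: acc = 0
Entering loop: while start < hi:
After iteration 1: start = 1, hi = 3, acc = 20
After iteration 2: start = 2, hi = 2, acc = 39
Loop ends.

Final answer: 39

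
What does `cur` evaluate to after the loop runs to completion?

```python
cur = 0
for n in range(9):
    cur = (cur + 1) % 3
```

Let's trace through this code step by step.

Initialize: cur = 0
Entering loop: for n in range(9):
After iteration 1: n = 0, cur = 1
After iteration 2: n = 1, cur = 2
After iteration 3: n = 2, cur = 0
After iteration 4: n = 3, cur = 1
After iteration 5: n = 4, cur = 2
After iteration 6: n = 5, cur = 0
After iteration 7: n = 6, cur = 1
After iteration 8: n = 7, cur = 2
After iteration 9: n = 8, cur = 0
Loop ends.

Final answer: 0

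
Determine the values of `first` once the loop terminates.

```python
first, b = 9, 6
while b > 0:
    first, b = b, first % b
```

Let's trace through this code step by step.

Initialize: first = 9
Initialize: b = 6
Entering loop: while b > 0:
After iteration 1: first = 6, b = 3
After iteration 2: first = 3, b = 0
Loop ends.

Final answer: 3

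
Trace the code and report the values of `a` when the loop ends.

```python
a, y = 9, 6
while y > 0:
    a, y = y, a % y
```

Let's trace through this code step by step.

Initialize: a = 9
Initialize: y = 6
Entering loop: while y > 0:
After iteration 1: a = 6, y = 3
After iteration 2: a = 3, y = 0
Loop ends.

Final answer: 3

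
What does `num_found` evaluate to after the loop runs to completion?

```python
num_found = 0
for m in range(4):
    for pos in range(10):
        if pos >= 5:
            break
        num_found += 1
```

Let's trace through this code step by step.

Initialize: num_found = 0
Entering loop: for m in range(4):
After iteration 1: m = 0, num_found = 5
After iteration 2: m = 1, num_found = 10
After iteration 3: m = 2, num_found = 15
After iteration 4: m = 3, num_found = 20
Loop ends.

Final answer: 20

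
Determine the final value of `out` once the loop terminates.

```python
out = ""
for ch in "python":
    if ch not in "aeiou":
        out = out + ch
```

Let's trace through this code step by step.

Initialize: out = ''
Entering loop: for ch in "python":
After iteration 1: ch = 'p', out = 'p'
After iteration 2: ch = 'y', out = 'py'
After iteration 3: ch = 't', out = 'pyt'
After iteration 4: ch = 'h', out = 'pyth'
After iteration 5: ch = 'o', out = 'pyth'
After iteration 6: ch = 'n', out = 'pythn'
Loop ends.

Final answer: 'pythn'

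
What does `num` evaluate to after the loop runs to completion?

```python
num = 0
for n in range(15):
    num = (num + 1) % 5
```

Let's trace through this code step by step.

Initialize: num = 0
Entering loop: for n in range(15):
After iteration 1: n = 0, num = 1
After iteration 2: n = 1, num = 2
After iteration 3: n = 2, num = 3
After iteration 4: n = 3, num = 4
After iteration 5: n = 4, num = 0
After iteration 6: n = 5, num = 1
After iteration 7: n = 6, num = 2
After iteration 8: n = 7, num = 3
After iteration 9: n = 8, num = 4
After iteration 10: n = 9, num = 0
After iteration 11: n = 10, num = 1
After iteration 12: n = 11, num = 2
After iteration 13: n = 12, num = 3
After iteration 14: n = 13, num = 4
After iteration 15: n = 14, num = 0
Loop ends.

Final answer: 0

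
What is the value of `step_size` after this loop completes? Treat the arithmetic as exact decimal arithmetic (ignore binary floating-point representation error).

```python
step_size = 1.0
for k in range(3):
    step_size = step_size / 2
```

Let's trace through this code step by step.

Initialize: step_size = 1.0
Entering loop: for k in range(3):
After iteration 1: k = 0, step_size = 0.5
After iteration 2: k = 1, step_size = 0.25
After iteration 3: k = 2, step_size = 0.125
Loop ends.

Final answer: 0.125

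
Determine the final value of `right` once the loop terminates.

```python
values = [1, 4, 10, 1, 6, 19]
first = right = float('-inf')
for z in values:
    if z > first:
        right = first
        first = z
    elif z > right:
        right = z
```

Let's trace through this code step by step.

Initialize: values = [1, 4, 10, 1, 6, 19]
Initialize: first = -inf
Initialize: right = -inf
Entering loop: for z in values:
After iteration 1: z = 1, first = 1, right = -inf
After iteration 2: z = 4, first = 4, right = 1
After iteration 3: z = 10, first = 10, right = 4
After iteration 4: z = 1, first = 10, right = 4
After iteration 5: z = 6, first = 10, right = 6
After iteration 6: z = 19, first = 19, right = 10
Loop ends.

Final answer: 10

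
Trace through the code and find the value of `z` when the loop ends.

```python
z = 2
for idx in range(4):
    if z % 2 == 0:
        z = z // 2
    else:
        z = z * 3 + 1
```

Let's trace through this code step by step.

Initialize: z = 2
Entering loop: for idx in range(4):
After iteration 1: idx = 0, z = 1
After iteration 2: idx = 1, z = 4
After iteration 3: idx = 2, z = 2
After iteration 4: idx = 3, z = 1
Loop ends.

Final answer: 1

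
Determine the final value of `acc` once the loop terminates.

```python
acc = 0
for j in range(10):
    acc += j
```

Let's trace through this code step by step.

Initialize: acc = 0
Entering loop: for j in range(10):
After iteration 1: j = 0, acc = 0
After iteration 2: j = 1, acc = 1
After iteration 3: j = 2, acc = 3
After iteration 4: j = 3, acc = 6
After iteration 5: j = 4, acc = 10
After iteration 6: j = 5, acc = 15
After iteration 7: j = 6, acc = 21
After iteration 8: j = 7, acc = 28
After iteration 9: j = 8, acc = 36
After iteration 10: j = 9, acc = 45
Loop ends.

Final answer: 45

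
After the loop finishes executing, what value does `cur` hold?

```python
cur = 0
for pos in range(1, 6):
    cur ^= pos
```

Let's trace through this code step by step.

Initialize: cur = 0
Entering loop: for pos in range(1, 6):
After iteration 1: pos = 1, cur = 1
After iteration 2: pos = 2, cur = 3
After iteration 3: pos = 3, cur = 0
After iteration 4: pos = 4, cur = 4
After iteration 5: pos = 5, cur = 1
Loop ends.

Final answer: 1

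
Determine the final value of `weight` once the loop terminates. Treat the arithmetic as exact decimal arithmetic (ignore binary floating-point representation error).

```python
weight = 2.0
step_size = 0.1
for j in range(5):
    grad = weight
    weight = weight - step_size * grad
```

Let's trace through this code step by step.

Initialize: weight = 2.0
Initialize: step_size = 0.1
Entering loop: for j in range(5):
After iteration 1: j = 0, weight = 1.8, grad = 2.0
After iteration 2: j = 1, weight = 1.62, grad = 1.8
After iteration 3: j = 2, weight = 1.458, grad = 1.62
After iteration 4: j = 3, weight = 1.3122, grad = 1.458
After iteration 5: j = 4, weight = 1.18098, grad = 1.3122
Loop ends.

Final answer: 1.18098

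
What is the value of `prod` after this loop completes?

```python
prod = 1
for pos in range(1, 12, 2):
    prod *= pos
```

Let's trace through this code step by step.

Initialize: prod = 1
Entering loop: for pos in range(1, 12, 2):
After iteration 1: pos = 1, prod = 1
After iteration 2: pos = 3, prod = 3
After iteration 3: pos = 5, prod = 15
After iteration 4: pos = 7, prod = 105
After iteration 5: pos = 9, prod = 945
After iteration 6: pos = 11, prod = 10395
Loop ends.

Final answer: 10395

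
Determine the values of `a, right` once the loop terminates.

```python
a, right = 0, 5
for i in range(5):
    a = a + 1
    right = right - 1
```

Let's trace through this code step by step.

Initialize: a = 0
Initialize: right = 5
Entering loop: for i in range(5):
After iteration 1: i = 0, a = 1, right = 4
After iteration 2: i = 1, a = 2, right = 3
After iteration 3: i = 2, a = 3, right = 2
After iteration 4: i = 3, a = 4, right = 1
After iteration 5: i = 4, a = 5, right = 0
Loop ends.

Final answer: 5, 0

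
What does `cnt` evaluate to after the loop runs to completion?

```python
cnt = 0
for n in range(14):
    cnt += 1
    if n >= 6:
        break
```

Let's trace through this code step by step.

Initialize: cnt = 0
Entering loop: for n in range(14):
After iteration 1: n = 0, cnt = 1
After iteration 2: n = 1, cnt = 2
After iteration 3: n = 2, cnt = 3
After iteration 4: n = 3, cnt = 4
After iteration 5: n = 4, cnt = 5
After iteration 6: n = 5, cnt = 6
After iteration 7: n = 6, cnt = 7
Loop ends.

Final answer: 7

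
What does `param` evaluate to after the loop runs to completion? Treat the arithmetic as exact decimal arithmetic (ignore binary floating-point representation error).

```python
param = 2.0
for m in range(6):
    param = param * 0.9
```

Let's trace through this code step by step.

Initialize: param = 2.0
Entering loop: for m in range(6):
After iteration 1: m = 0, param = 1.8
After iteration 2: m = 1, param = 1.62
After iteration 3: m = 2, param = 1.458
After iteration 4: m = 3, param = 1.3122
After iteration 5: m = 4, param = 1.18098
After iteration 6: m = 5, param = 1.062882
Loop ends.

Final answer: 1.062882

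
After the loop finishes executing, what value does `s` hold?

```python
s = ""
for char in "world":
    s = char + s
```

Let's trace through this code step by step.

Initialize: s = ''
Entering loop: for char in "world":
After iteration 1: char = 'w', s = 'w'
After iteration 2: char = 'o', s = 'ow'
After iteration 3: char = 'r', s = 'row'
After iteration 4: char = 'l', s = 'lrow'
After iteration 5: char = 'd', s = 'dlrow'
Loop ends.

Final answer: 'dlrow'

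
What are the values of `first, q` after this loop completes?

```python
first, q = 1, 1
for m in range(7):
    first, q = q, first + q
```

Let's trace through this code step by step.

Initialize: first = 1
Initialize: q = 1
Entering loop: for m in range(7):
After iteration 1: m = 0, first = 1, q = 2
After iteration 2: m = 1, first = 2, q = 3
After iteration 3: m = 2, first = 3, q = 5
After iteration 4: m = 3, first = 5, q = 8
After iteration 5: m = 4, first = 8, q = 13
After iteration 6: m = 5, first = 13, q = 21
After iteration 7: m = 6, first = 21, q = 34
Loop ends.

Final answer: 21, 34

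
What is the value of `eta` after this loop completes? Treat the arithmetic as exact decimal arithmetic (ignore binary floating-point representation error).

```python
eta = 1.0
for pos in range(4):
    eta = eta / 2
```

Let's trace through this code step by step.

Initialize: eta = 1.0
Entering loop: for pos in range(4):
After iteration 1: pos = 0, eta = 0.5
After iteration 2: pos = 1, eta = 0.25
After iteration 3: pos = 2, eta = 0.125
After iteration 4: pos = 3, eta = 0.0625
Loop ends.

Final answer: 0.0625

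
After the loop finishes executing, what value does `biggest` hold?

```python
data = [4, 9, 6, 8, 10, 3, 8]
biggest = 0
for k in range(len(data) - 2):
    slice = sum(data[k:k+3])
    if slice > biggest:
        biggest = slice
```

Let's trace through this code step by step.

Initialize: data = [4, 9, 6, 8, 10, 3, 8]
Initialize: biggest = 0
Entering loop: for k in range(len(data) - 2):
After iteration 1: k = 0, biggest = 19, slice = 19
After iteration 2: k = 1, biggest = 23, slice = 23
After iteration 3: k = 2, biggest = 24, slice = 24
After iteration 4: k = 3, biggest = 24, slice = 21
After iteration 5: k = 4, biggest = 24, slice = 21
Loop ends.

Final answer: 24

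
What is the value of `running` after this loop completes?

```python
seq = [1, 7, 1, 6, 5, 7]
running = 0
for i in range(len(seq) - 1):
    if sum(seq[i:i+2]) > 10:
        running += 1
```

Let's trace through this code step by step.

Initialize: seq = [1, 7, 1, 6, 5, 7]
Initialize: running = 0
Entering loop: for i in range(len(seq) - 1):
After iteration 1: i = 0, running = 0
After iteration 2: i = 1, running = 0
After iteration 3: i = 2, running = 0
After iteration 4: i = 3, running = 1
After iteration 5: i = 4, running = 2
Loop ends.

Final answer: 2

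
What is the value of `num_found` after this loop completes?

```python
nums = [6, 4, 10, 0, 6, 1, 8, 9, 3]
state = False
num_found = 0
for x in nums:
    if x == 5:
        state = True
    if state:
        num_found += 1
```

Let's trace through this code step by step.

Initialize: nums = [6, 4, 10, 0, 6, 1, 8, 9, 3]
Initialize: state = False
Initialize: num_found = 0
Entering loop: for x in nums:
After iteration 1: x = 6, num_found = 0
After iteration 2: x = 4, num_found = 0
After iteration 3: x = 10, num_found = 0
After iteration 4: x = 0, num_found = 0
After iteration 5: x = 6, num_found = 0
After iteration 6: x = 1, num_found = 0
After iteration 7: x = 8, num_found = 0
After iteration 8: x = 9, num_found = 0
After iteration 9: x = 3, num_found = 0
Loop ends.

Final answer: 0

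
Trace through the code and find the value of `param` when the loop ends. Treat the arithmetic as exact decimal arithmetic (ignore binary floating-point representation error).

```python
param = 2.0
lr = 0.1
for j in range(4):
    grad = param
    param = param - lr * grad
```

Let's trace through this code step by step.

Initialize: param = 2.0
Initialize: lr = 0.1
Entering loop: for j in range(4):
After iteration 1: j = 0, param = 1.8, grad = 2.0
After iteration 2: j = 1, param = 1.62, grad = 1.8
After iteration 3: j = 2, param = 1.458, grad = 1.62
After iteration 4: j = 3, param = 1.3122, grad = 1.458
Loop ends.

Final answer: 1.3122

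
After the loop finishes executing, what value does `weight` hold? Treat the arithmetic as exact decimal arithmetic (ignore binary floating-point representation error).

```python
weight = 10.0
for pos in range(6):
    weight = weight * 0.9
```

Let's trace through this code step by step.

Initialize: weight = 10.0
Entering loop: for pos in range(6):
After iteration 1: pos = 0, weight = 9.0
After iteration 2: pos = 1, weight = 8.1
After iteration 3: pos = 2, weight = 7.29
After iteration 4: pos = 3, weight = 6.561
After iteration 5: pos = 4, weight = 5.9049
After iteration 6: pos = 5, weight = 5.31441
Loop ends.

Final answer: 5.31441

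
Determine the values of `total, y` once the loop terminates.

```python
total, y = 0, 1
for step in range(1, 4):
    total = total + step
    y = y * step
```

Let's trace through this code step by step.

Initialize: total = 0
Initialize: y = 1
Entering loop: for step in range(1, 4):
After iteration 1: step = 1, total = 1, y = 1
After iteration 2: step = 2, total = 3, y = 2
After iteration 3: step = 3, total = 6, y = 6
Loop ends.

Final answer: 6, 6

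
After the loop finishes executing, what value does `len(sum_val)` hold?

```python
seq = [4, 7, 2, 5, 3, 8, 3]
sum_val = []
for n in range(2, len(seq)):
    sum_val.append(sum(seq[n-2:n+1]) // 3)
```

Let's trace through this code step by step.

Initialize: seq = [4, 7, 2, 5, 3, 8, 3]
Initialize: sum_val = []
Entering loop: for n in range(2, len(seq)):
After iteration 1: n = 2, sum_val = [4]
After iteration 2: n = 3, sum_val = [4, 4]
After iteration 3: n = 4, sum_val = [4, 4, 3]
After iteration 4: n = 5, sum_val = [4, 4, 3, 5]
After iteration 5: n = 6, sum_val = [4, 4, 3, 5, 4]
Loop ends.
len(sum_val) = 5

Final answer: 5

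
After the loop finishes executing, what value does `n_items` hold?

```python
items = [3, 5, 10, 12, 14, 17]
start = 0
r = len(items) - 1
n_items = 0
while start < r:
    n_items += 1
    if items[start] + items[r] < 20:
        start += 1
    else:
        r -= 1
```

Let's trace through this code step by step.

Initialize: items = [3, 5, 10, 12, 14, 17]
Initialize: start = 0
Initialize: r = 5
Initialize: n_items = 0
Entering loop: while start < r:
After iteration 1: start = 0, r = 4, n_items = 1
After iteration 2: start = 1, r = 4, n_items = 2
After iteration 3: start = 2, r = 4, n_items = 3
After iteration 4: start = 2, r = 3, n_items = 4
After iteration 5: start = 2, r = 2, n_items = 5
Loop ends.

Final answer: 5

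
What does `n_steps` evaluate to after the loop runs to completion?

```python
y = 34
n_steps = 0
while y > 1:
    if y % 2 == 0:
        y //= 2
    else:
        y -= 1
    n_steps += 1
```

Let's trace through this code step by step.

Initialize: y = 34
Initialize: n_steps = 0
Entering loop: while y > 1:
After iteration 1: y = 17, n_steps = 1
After iteration 2: y = 16, n_steps = 2
After iteration 3: y = 8, n_steps = 3
After iteration 4: y = 4, n_steps = 4
After iteration 5: y = 2, n_steps = 5
After iteration 6: y = 1, n_steps = 6
Loop ends.

Final answer: 6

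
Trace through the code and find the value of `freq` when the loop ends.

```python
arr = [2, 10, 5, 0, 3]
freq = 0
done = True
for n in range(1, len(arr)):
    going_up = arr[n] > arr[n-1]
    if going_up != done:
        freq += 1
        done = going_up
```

Let's trace through this code step by step.

Initialize: arr = [2, 10, 5, 0, 3]
Initialize: freq = 0
Initialize: done = True
Entering loop: for n in range(1, len(arr)):
After iteration 1: n = 1, freq = 0, done = True, going_up = True
After iteration 2: n = 2, freq = 1, done = False, going_up = False
After iteration 3: n = 3, freq = 1, done = False, going_up = False
After iteration 4: n = 4, freq = 2, done = True, going_up = True
Loop ends.

Final answer: 2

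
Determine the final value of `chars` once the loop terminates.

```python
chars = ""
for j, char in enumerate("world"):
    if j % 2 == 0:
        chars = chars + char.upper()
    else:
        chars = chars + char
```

Let's trace through this code step by step.

Initialize: chars = ''
Entering loop: for j, char in enumerate("world"):
After iteration 1: j = 0, char = 'w', chars = 'W'
After iteration 2: j = 1, char = 'o', chars = 'Wo'
After iteration 3: j = 2, char = 'r', chars = 'WoR'
After iteration 4: j = 3, char = 'l', chars = 'WoRl'
After iteration 5: j = 4, char = 'd', chars = 'WoRlD'
Loop ends.

Final answer: 'WoRlD'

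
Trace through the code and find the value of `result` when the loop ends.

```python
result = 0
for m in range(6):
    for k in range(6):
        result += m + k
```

Let's trace through this code step by step.

Initialize: result = 0
Entering loop: for m in range(6):
After iteration 1: m = 0, result = 15
After iteration 2: m = 1, result = 36
After iteration 3: m = 2, result = 63
After iteration 4: m = 3, result = 96
After iteration 5: m = 4, result = 135
After iteration 6: m = 5, result = 180
Loop ends.

Final answer: 180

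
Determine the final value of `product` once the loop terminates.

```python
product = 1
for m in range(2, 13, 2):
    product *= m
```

Let's trace through this code step by step.

Initialize: product = 1
Entering loop: for m in range(2, 13, 2):
After iteration 1: m = 2, product = 2
After iteration 2: m = 4, product = 8
After iteration 3: m = 6, product = 48
After iteration 4: m = 8, product = 384
After iteration 5: m = 10, product = 3840
After iteration 6: m = 12, product = 46080
Loop ends.

Final answer: 46080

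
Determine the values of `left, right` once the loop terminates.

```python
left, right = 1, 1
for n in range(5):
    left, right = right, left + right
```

Let's trace through this code step by step.

Initialize: left = 1
Initialize: right = 1
Entering loop: for n in range(5):
After iteration 1: n = 0, left = 1, right = 2
After iteration 2: n = 1, left = 2, right = 3
After iteration 3: n = 2, left = 3, right = 5
After iteration 4: n = 3, left = 5, right = 8
After iteration 5: n = 4, left = 8, right = 13
Loop ends.

Final answer: 8, 13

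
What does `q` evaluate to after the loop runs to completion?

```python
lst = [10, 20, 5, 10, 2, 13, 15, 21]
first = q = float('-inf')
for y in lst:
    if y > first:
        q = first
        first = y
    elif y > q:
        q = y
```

Let's trace through this code step by step.

Initialize: lst = [10, 20, 5, 10, 2, 13, 15, 21]
Initialize: first = -inf
Initialize: q = -inf
Entering loop: for y in lst:
After iteration 1: y = 10, first = 10, q = -inf
After iteration 2: y = 20, first = 20, q = 10
After iteration 3: y = 5, first = 20, q = 10
After iteration 4: y = 10, first = 20, q = 10
After iteration 5: y = 2, first = 20, q = 10
After iteration 6: y = 13, first = 20, q = 13
After iteration 7: y = 15, first = 20, q = 15
After iteration 8: y = 21, first = 21, q = 20
Loop ends.

Final answer: 20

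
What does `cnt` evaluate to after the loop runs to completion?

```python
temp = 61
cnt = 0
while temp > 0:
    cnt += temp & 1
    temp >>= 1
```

Let's trace through this code step by step.

Initialize: temp = 61
Initialize: cnt = 0
Entering loop: while temp > 0:
After iteration 1: temp = 30, cnt = 1
After iteration 2: temp = 15, cnt = 1
After iteration 3: temp = 7, cnt = 2
After iteration 4: temp = 3, cnt = 3
After iteration 5: temp = 1, cnt = 4
After iteration 6: temp = 0, cnt = 5
Loop ends.

Final answer: 5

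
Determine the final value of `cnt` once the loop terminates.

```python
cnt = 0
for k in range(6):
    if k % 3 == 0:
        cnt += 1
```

Let's trace through this code step by step.

Initialize: cnt = 0
Entering loop: for k in range(6):
After iteration 1: k = 0, cnt = 1
After iteration 2: k = 1, cnt = 1
After iteration 3: k = 2, cnt = 1
After iteration 4: k = 3, cnt = 2
After iteration 5: k = 4, cnt = 2
After iteration 6: k = 5, cnt = 2
Loop ends.

Final answer: 2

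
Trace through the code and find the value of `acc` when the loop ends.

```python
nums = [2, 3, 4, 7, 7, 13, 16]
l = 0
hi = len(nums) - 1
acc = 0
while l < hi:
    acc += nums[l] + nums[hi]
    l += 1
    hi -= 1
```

Let's trace through this code step by step.

Initialize: nums = [2, 3, 4, 7, 7, 13, 16]
Initialize: l = 0
Initialize: hi = 6
Initialize: acc = 0
Entering loop: while l < hi:
After iteration 1: l = 1, hi = 5, acc = 18
After iteration 2: l = 2, hi = 4, acc = 34
After iteration 3: l = 3, hi = 3, acc = 45
Loop ends.

Final answer: 45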